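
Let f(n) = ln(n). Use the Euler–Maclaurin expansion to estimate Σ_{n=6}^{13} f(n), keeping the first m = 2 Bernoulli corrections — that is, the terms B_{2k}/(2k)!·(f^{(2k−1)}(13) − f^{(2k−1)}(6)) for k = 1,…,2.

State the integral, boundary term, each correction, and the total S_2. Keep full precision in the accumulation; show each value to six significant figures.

S_2 ≈ 17.7647

The integral term ∫_6^13 ln(x) dx = 15.5938.
½[f(6) + f(13)] = ½[1.79176 + 2.56495] = 2.17835.
Integral + boundary = 17.7721.
k=1: B_{2}/(2)! × [f^{(1)}(13) − f^{(1)}(6)] = 1/12 × (0.0769231 − 0.166667) = -0.00747863.
After k=1: 17.7647.
k=2: B_{4}/(4)! × [f^{(3)}(13) − f^{(3)}(6)] = −1/720 × (0.000910332 − 0.00925926) = 1.15957e-05.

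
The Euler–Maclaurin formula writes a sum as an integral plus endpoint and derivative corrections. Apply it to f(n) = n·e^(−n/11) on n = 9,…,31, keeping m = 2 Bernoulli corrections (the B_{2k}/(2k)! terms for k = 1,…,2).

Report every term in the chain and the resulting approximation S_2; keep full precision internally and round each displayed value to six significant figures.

S_2 ≈ 72.3786

Integral: ∫_9^31 x·e^(−x/11) dx = 69.4832.
½[f(9) + f(31)] = ½[3.97110 + 1.85115] = 2.91112.
Integral + boundary = 72.3944.
Correction k=1: B_{2}/2! · (f^{(1)}(31) − f^{(1)}(9)) = 1/12 · (-0.108572 − 0.0802242) = -0.0157330.
Partial sum through k=1: 72.3786.
Correction k=2: B_{4}/4! · (f^{(3)}(31) − f^{(3)}(9)) = −1/720 · (8.97286e-05 − 0.00795612) = 1.09255e-05.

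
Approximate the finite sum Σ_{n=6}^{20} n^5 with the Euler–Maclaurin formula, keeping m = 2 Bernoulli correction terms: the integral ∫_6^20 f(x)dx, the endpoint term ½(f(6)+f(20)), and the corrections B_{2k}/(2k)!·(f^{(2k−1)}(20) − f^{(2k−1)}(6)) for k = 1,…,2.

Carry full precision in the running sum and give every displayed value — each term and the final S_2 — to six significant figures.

S_2 ≈ 1.23289e+07

∫_6^20 x^5 dx evaluates to 1.06589e+07.
Endpoint term: (f(6) + f(20))/2 = (7776.00 + 3.20000e+06)/2 = 1.60389e+06.
So far: 1.22628e+07.
Correction k=1: B_{2}/2! · (f^{(1)}(20) − f^{(1)}(6)) = 1/12 · (800000 − 6480.00) = 66126.7.
Running total after k=1: 1.23289e+07.
Correction k=2: B_{4}/4! · (f^{(3)}(20) − f^{(3)}(6)) = −1/720 · (24000.0 − 2160.00) = -30.3333.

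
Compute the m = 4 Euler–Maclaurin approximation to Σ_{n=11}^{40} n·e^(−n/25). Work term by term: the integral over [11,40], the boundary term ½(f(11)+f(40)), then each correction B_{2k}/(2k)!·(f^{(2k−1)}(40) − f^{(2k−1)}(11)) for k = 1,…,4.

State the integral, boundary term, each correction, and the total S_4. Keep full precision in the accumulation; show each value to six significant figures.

S_4 ≈ 259.091

∫_11^40 x·e^(−x/25) dx evaluates to 251.551.
½[f(11) + f(40)] = ½[7.08440 + 8.07586] = 7.58013.
So far: 259.131.
k=1: B_{2}/(2)! × [f^{(1)}(40) − f^{(1)}(11)] = 1/12 × (-0.121138 − 0.360660) = -0.0401499.
Running total after k=1: 259.091.
k=2: B_{4}/(4)! × [f^{(3)}(40) − f^{(3)}(11)] = −1/720 × (0.000452248 − 0.00263797) = 3.03573e-06.
Running total after k=2: 259.091.
k=3: B_{6}/(6)! × [f^{(5)}(40) − f^{(5)}(11)] = 1/30240 × (1.75731e-06 − 7.51822e-06) = -1.90506e-10.
Running total after k=3: 259.091.
k=4: B_{8}/(8)! × [f^{(7)}(40) − f^{(7)}(11)] = −1/1209600 × (4.46563e-09 − 1.73051e-08) = 1.06146e-14.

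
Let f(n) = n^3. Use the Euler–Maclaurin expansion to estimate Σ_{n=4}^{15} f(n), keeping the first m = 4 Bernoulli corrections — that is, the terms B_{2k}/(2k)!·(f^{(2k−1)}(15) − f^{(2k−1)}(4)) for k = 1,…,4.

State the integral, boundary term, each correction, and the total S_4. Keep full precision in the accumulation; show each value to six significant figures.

S_4 ≈ 14364.0

The integral term ∫_4^15 x^3 dx = 12592.2.
½[f(4) + f(15)] = ½[64.0000 + 3375.00] = 1719.50.
Integral + boundary = 14311.8.
Correction k=1: B_{2}/2! · (f^{(1)}(15) − f^{(1)}(4)) = 1/12 · (675.000 − 48.0000) = 52.2500.
After k=1: 14364.0.
Correction k=2: B_{4}/4! · (f^{(3)}(15) − f^{(3)}(4)) = −1/720 · (6.00000 − 6.00000) = 0.00000.
After k=2: 14364.0.
Correction k=3: B_{6}/6! · (f^{(5)}(15) − f^{(5)}(4)) = 1/30240 · (0.00000 − 0.00000) = 0.00000.
After k=3: 14364.0.
Correction k=4: B_{8}/8! · (f^{(7)}(15) − f^{(7)}(4)) = −1/1209600 · (0.00000 − 0.00000) = 0.00000.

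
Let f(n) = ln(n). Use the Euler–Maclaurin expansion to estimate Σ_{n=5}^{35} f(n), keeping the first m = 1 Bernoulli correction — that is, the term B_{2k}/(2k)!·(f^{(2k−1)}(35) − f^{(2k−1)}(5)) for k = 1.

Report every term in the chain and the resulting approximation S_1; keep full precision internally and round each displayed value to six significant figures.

S_1 ≈ 88.9581

Integral: ∫_5^35 ln(x) dx = 86.3900.
Boundary: ½(f(5) + f(35)) = ½(1.60944 + 3.55535) = 2.58239.
So far: 88.9724.
Correction k=1: B_{2}/2! · (f^{(1)}(35) − f^{(1)}(5)) = 1/12 · (0.0285714 − 0.200000) = -0.0142857.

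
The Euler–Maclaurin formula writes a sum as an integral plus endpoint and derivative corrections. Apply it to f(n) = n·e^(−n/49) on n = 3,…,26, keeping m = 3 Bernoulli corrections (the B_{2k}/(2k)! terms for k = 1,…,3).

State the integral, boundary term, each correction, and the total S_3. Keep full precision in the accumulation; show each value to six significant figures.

S_3 ≈ 243.888

Integral: ∫_3^26 x·e^(−x/49) dx = 234.880.
Boundary: ½(f(3) + f(26)) = ½(2.82184 + 15.2944) = 9.05810.
Integral + boundary = 243.938.
Order-1 term: 1/12 · (0.276115 − 0.883024) = -0.0505757.
Partial sum through k=1: 243.888.
Order-2 term: −1/720 · (0.000605000 − 0.00115129) = 7.58737e-07.
Partial sum through k=2: 243.888.
Order-3 term: 1/30240 · (4.56060e-07 − 8.05834e-07) = -1.15666e-11.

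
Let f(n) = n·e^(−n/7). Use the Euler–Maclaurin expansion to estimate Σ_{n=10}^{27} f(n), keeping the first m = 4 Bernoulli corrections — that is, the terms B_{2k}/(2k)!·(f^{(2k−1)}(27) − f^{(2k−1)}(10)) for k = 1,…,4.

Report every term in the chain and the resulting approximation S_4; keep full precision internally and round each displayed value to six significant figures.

Integral: ∫_10^27 x·e^(−x/7) dx = 23.4899.
Endpoint term: (f(10) + f(27))/2 = (2.39651 + 0.570464)/2 = 1.48349.
Running total after boundary: 24.9734.
Correction k=1: B_{2}/2! · (f^{(1)}(27) − f^{(1)}(10)) = 1/12 · (-0.0603665 − (-0.102708)) = 0.00352842.
Partial sum through k=1: 24.9770.
Correction k=2: B_{4}/4! · (f^{(3)}(27) − f^{(3)}(10)) = −1/720 · (-0.000369591 − 0.00768560) = 1.11878e-05.
Partial sum through k=2: 24.9770.
Correction k=3: B_{6}/6! · (f^{(5)}(27) − f^{(5)}(10)) = 1/30240 · (1.00569e-05 − 0.000356475) = -1.14556e-08.
Partial sum through k=3: 24.9770.
Correction k=4: B_{8}/8! · (f^{(7)}(27) − f^{(7)}(10)) = −1/1209600 · (5.64418e-07 − 1.13490e-05) = 8.91583e-12.

S_4 ≈ 24.9770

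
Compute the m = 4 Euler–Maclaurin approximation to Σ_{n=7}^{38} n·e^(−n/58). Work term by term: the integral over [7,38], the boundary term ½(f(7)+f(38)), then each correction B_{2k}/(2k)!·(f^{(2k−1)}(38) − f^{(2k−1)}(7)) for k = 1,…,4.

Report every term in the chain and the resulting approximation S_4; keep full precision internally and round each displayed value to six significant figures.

S_4 ≈ 462.550

The integral term ∫_7^38 x·e^(−x/58) dx = 449.630.
½[f(7) + f(38)] = ½[6.20416 + 19.7354] = 12.9698.
Running total after boundary: 462.600.
k=1: B_{2}/(2)! × [f^{(1)}(38) − f^{(1)}(7)] = 1/12 × (0.179087 − 0.779341) = -0.0500211.
Running total after k=1: 462.550.
k=2: B_{4}/(4)! × [f^{(3)}(38) − f^{(3)}(7)] = −1/720 × (0.000362007 − 0.000758608) = 5.50835e-07.
Running total after k=2: 462.550.
k=3: B_{6}/(6)! × [f^{(5)}(38) − f^{(5)}(7)] = 1/30240 × (1.99399e-07 − 3.82148e-07) = -6.04329e-12.
Running total after k=3: 462.550.
k=4: B_{8}/(8)! × [f^{(7)}(38) − f^{(7)}(7)] = −1/1209600 × (8.65594e-11 − 1.60163e-10) = 6.08495e-17.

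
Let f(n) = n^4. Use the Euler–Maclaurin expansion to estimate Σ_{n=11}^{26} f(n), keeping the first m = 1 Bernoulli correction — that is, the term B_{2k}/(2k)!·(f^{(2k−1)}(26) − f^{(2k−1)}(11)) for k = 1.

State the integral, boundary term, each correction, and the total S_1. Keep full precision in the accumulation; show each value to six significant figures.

S_1 ≈ 2.58529e+06

The integral term ∫_11^26 x^4 dx = 2.34406e+06.
½[f(11) + f(26)] = ½[14641.0 + 456976] = 235808.
Running total after boundary: 2.57987e+06.
Order-1 term: 1/12 · (70304.0 − 5324.00) = 5415.00.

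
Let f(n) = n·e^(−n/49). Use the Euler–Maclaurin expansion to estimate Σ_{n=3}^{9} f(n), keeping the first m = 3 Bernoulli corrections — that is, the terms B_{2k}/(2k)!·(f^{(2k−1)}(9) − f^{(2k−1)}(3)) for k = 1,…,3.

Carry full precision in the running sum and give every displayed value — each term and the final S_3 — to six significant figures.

Integral: ∫_3^9 x·e^(−x/49) dx = 31.5458.
Endpoint term: (f(3) + f(9))/2 = (2.82184 + 7.48987)/2 = 5.15585.
Running total after boundary: 36.7017.
Order-1 term: 1/12 · (0.679353 − 0.883024) = -0.0169725.
Partial sum through k=1: 36.6847.
Order-2 term: −1/720 · (0.000976163 − 0.00115129) = 2.43232e-07.
Partial sum through k=2: 36.6847.
Order-3 term: 1/30240 · (6.95286e-07 − 8.05834e-07) = -3.65570e-12.

S_3 ≈ 36.6847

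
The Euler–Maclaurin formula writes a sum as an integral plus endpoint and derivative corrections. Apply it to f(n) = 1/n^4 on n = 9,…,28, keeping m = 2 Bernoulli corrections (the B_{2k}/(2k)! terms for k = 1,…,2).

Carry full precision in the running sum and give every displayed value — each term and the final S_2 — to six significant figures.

Integral: ∫_9^28 1/x^4 dx = 0.000442063.
Boundary: ½(f(9) + f(28)) = ½(0.000152416 + 1.62693e-06) = 7.70214e-05.
Integral + boundary = 0.000519084.
Correction k=1: B_{2}/2! · (f^{(1)}(28) − f^{(1)}(9)) = 1/12 · (-2.32418e-07 − (-6.77404e-05)) = 5.62566e-06.
Partial sum through k=1: 0.000524710.
Correction k=2: B_{4}/4! · (f^{(3)}(28) − f^{(3)}(9)) = −1/720 · (-8.89355e-09 − (-2.50890e-05)) = -3.48335e-08.

S_2 ≈ 0.000524675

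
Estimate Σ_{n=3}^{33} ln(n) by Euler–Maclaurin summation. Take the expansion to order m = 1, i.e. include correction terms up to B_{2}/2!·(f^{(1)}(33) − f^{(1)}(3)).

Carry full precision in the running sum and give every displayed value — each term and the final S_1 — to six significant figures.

S_1 ≈ 84.3612

Integral: ∫_3^33 ln(x) dx = 82.0889.
½[f(3) + f(33)] = ½[1.09861 + 3.49651] = 2.29756.
So far: 84.3865.
k=1: B_{2}/(2)! × [f^{(1)}(33) − f^{(1)}(3)] = 1/12 × (0.0303030 − 0.333333) = -0.0252525.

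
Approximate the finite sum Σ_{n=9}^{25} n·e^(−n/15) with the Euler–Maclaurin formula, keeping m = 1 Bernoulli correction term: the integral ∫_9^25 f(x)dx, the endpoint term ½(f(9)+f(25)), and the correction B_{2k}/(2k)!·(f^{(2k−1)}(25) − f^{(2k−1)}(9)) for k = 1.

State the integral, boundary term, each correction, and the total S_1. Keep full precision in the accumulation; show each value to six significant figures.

Integral: ∫_9^25 x·e^(−x/15) dx = 84.2468.
½[f(9) + f(25)] = ½[4.93930 + 4.72189] = 4.83060.
Integral + boundary = 89.0774.
Order-1 term: 1/12 · (-0.125917 − 0.219525) = -0.0287868.

S_1 ≈ 89.0486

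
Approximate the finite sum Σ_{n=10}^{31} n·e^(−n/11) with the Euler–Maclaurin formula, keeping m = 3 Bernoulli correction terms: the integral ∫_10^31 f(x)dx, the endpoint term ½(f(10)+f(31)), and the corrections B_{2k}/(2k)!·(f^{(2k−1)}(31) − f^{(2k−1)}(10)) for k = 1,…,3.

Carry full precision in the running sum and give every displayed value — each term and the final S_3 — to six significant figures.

∫_10^31 x·e^(−x/11) dx evaluates to 65.4796.
Boundary: ½(f(10) + f(31)) = ½(4.02890 + 1.85115) = 2.94003.
So far: 68.4196.
Order-1 term: 1/12 · (-0.108572 − 0.0366264) = -0.0120998.
After k=1: 68.4075.
Order-2 term: −1/720 · (8.97286e-05 − 0.00696204) = 9.54488e-06.
After k=2: 68.4075.
Order-3 term: 1/30240 · (8.89871e-06 − 0.000112573) = -3.42840e-09.

S_3 ≈ 68.4075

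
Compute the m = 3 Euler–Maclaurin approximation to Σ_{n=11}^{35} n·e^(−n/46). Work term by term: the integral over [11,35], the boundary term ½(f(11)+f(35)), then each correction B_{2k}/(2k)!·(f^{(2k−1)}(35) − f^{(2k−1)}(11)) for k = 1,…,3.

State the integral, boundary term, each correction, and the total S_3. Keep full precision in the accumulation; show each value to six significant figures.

S_3 ≈ 335.789

Integral: ∫_11^35 x·e^(−x/46) dx = 323.322.
½[f(11) + f(35)] = ½[8.66043 + 16.3541] = 12.5073.
Running total after boundary: 335.829.
Order-1 term: 1/12 · (0.111736 − 0.599042) = -0.0406088.
After k=1: 335.789.
Order-2 term: −1/720 · (0.000494450 − 0.00102725) = 7.40004e-07.
After k=2: 335.789.
Order-3 term: 1/30240 · (4.42389e-07 − 8.37147e-07) = -1.30542e-11.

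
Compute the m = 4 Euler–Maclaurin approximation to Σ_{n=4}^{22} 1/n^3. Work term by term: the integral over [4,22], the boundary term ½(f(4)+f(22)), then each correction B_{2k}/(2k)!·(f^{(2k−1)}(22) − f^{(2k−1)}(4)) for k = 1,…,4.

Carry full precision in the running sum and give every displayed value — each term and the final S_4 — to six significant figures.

∫_4^22 1/x^3 dx evaluates to 0.0302169.
½[f(4) + f(22)] = ½[0.0156250 + 9.39144e-05] = 0.00785946.
Running total after boundary: 0.0380764.
Order-1 term: 1/12 · (-1.28065e-05 − (-0.0117188)) = 0.000975495.
Running total after k=1: 0.0390519.
Order-2 term: −1/720 · (-5.29194e-07 − (-0.0146484)) = -2.03443e-05.
Running total after k=2: 0.0390316.
Order-3 term: 1/30240 · (-4.59218e-08 − (-0.0384521)) = 1.27156e-06.
Running total after k=3: 0.0390328.
Order-4 term: −1/1209600 · (-6.83135e-09 − (-0.173035)) = -1.43051e-07.

S_4 ≈ 0.0390327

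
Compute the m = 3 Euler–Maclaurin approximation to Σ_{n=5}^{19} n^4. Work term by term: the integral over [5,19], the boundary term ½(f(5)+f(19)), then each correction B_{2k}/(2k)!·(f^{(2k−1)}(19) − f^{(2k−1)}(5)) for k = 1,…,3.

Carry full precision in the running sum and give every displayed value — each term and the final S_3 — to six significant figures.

The integral term ∫_5^19 x^4 dx = 494595.
Endpoint term: (f(5) + f(19))/2 = (625.000 + 130321)/2 = 65473.0.
So far: 560068.
Correction k=1: B_{2}/2! · (f^{(1)}(19) − f^{(1)}(5)) = 1/12 · (27436.0 − 500.000) = 2244.67.
After k=1: 562312.
Correction k=2: B_{4}/4! · (f^{(3)}(19) − f^{(3)}(5)) = −1/720 · (456.000 − 120.000) = -0.466667.
After k=2: 562312.
Correction k=3: B_{6}/6! · (f^{(5)}(19) − f^{(5)}(5)) = 1/30240 · (0.00000 − 0.00000) = 0.00000.

S_3 ≈ 562312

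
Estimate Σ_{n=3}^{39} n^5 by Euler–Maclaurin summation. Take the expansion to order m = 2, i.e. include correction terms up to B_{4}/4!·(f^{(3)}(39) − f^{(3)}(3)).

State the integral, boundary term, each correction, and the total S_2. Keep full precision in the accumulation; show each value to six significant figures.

S_2 ≈ 6.32533e+08

Integral: ∫_3^39 x^5 dx = 5.86457e+08.
Boundary: ½(f(3) + f(39)) = ½(243.000 + 9.02242e+07) = 4.51122e+07.
So far: 6.31569e+08.
Correction k=1: B_{2}/2! · (f^{(1)}(39) − f^{(1)}(3)) = 1/12 · (1.15672e+07 − 405.000) = 963900.
After k=1: 6.32533e+08.
Correction k=2: B_{4}/4! · (f^{(3)}(39) − f^{(3)}(3)) = −1/720 · (91260.0 − 540.000) = -126.000.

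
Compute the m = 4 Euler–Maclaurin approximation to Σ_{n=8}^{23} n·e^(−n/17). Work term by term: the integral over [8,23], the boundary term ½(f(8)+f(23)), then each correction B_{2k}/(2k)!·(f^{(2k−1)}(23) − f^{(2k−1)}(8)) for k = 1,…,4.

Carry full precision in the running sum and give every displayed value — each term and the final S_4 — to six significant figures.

∫_8^23 x·e^(−x/17) dx evaluates to 89.7041.
Boundary: ½(f(8) + f(23)) = ½(4.99708 + 5.94501) = 5.47105.
Running total after boundary: 95.1751.
k=1: B_{2}/(2)! × [f^{(1)}(23) − f^{(1)}(8)] = 1/12 × (-0.0912279 − 0.330689) = -0.0351597.
Running total after k=1: 95.1400.
k=2: B_{4}/(4)! × [f^{(3)}(23) − f^{(3)}(8)] = −1/720 × (0.00147311 − 0.00546698) = 5.54704e-06.
Running total after k=2: 95.1400.
k=3: B_{6}/(6)! × [f^{(5)}(23) − f^{(5)}(8)] = 1/30240 × (1.12868e-05 − 3.38744e-05) = -7.46945e-10.
Running total after k=3: 95.1400.
k=4: B_{8}/(8)! × [f^{(7)}(23) − f^{(7)}(8)] = −1/1209600 × (6.04719e-08 − 1.68969e-07) = 8.96965e-14.

S_4 ≈ 95.1400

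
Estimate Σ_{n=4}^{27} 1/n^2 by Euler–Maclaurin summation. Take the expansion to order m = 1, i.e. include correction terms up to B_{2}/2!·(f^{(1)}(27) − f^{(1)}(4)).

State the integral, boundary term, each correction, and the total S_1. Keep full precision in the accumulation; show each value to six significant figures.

S_1 ≈ 0.247495

The integral term ∫_4^27 1/x^2 dx = 0.212963.
½[f(4) + f(27)] = ½[0.0625000 + 0.00137174] = 0.0319359.
Running total after boundary: 0.244899.
Order-1 term: 1/12 · (-0.000101611 − (-0.0312500)) = 0.00259570.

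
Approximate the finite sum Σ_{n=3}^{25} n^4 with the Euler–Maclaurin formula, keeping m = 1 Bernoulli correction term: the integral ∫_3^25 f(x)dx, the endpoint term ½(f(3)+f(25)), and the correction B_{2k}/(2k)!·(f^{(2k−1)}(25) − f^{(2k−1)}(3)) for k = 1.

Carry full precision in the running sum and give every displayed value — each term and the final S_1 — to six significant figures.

S_1 ≈ 2.15363e+06

Integral: ∫_3^25 x^4 dx = 1.95308e+06.
Boundary: ½(f(3) + f(25)) = ½(81.0000 + 390625) = 195353.
Running total after boundary: 2.14843e+06.
Order-1 term: 1/12 · (62500.0 − 108.000) = 5199.33.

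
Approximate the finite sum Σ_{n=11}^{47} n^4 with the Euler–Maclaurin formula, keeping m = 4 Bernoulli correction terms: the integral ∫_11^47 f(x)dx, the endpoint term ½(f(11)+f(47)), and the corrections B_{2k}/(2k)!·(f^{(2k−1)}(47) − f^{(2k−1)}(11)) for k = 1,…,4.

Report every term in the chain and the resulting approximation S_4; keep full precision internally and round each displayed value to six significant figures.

The integral term ∫_11^47 x^4 dx = 4.58368e+07.
Boundary: ½(f(11) + f(47)) = ½(14641.0 + 4.87968e+06) = 2.44716e+06.
So far: 4.82840e+07.
k=1: B_{2}/(2)! × [f^{(1)}(47) − f^{(1)}(11)] = 1/12 × (415292 − 5324.00) = 34164.0.
Partial sum through k=1: 4.83181e+07.
k=2: B_{4}/(4)! × [f^{(3)}(47) − f^{(3)}(11)] = −1/720 × (1128.00 − 264.000) = -1.20000.
Partial sum through k=2: 4.83181e+07.
k=3: B_{6}/(6)! × [f^{(5)}(47) − f^{(5)}(11)] = 1/30240 × (0.00000 − 0.00000) = 0.00000.
Partial sum through k=3: 4.83181e+07.
k=4: B_{8}/(8)! × [f^{(7)}(47) − f^{(7)}(11)] = −1/1209600 × (0.00000 − 0.00000) = 0.00000.

S_4 ≈ 4.83181e+07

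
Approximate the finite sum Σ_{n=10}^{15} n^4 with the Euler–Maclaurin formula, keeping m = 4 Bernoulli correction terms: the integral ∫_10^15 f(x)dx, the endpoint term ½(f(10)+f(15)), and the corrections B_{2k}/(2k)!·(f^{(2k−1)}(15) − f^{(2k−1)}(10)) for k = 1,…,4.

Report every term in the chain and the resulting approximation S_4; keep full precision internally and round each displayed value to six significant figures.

∫_10^15 x^4 dx evaluates to 131875.
½[f(10) + f(15)] = ½[10000.0 + 50625.0] = 30312.5.
So far: 162188.
Order-1 term: 1/12 · (13500.0 − 4000.00) = 791.667.
Running total after k=1: 162979.
Order-2 term: −1/720 · (360.000 − 240.000) = -0.166667.
Running total after k=2: 162979.
Order-3 term: 1/30240 · (0.00000 − 0.00000) = 0.00000.
Running total after k=3: 162979.
Order-4 term: −1/1209600 · (0.00000 − 0.00000) = 0.00000.

S_4 ≈ 162979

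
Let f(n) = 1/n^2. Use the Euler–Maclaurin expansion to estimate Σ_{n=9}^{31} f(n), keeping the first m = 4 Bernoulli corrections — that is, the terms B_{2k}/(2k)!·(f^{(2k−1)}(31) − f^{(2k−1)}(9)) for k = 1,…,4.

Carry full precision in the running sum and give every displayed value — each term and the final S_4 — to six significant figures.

S_4 ≈ 0.0857686

Integral: ∫_9^31 1/x^2 dx = 0.0788530.
Boundary: ½(f(9) + f(31)) = ½(0.0123457 + 0.00104058) = 0.00669313.
Running total after boundary: 0.0855462.
Correction k=1: B_{2}/2! · (f^{(1)}(31) − f^{(1)}(9)) = 1/12 · (-6.71344e-05 − (-0.00274348)) = 0.000223029.
Partial sum through k=1: 0.0857692.
Correction k=2: B_{4}/4! · (f^{(3)}(31) − f^{(3)}(9)) = −1/720 · (-8.38306e-07 − (-0.000406442)) = -5.63339e-07.
Partial sum through k=2: 0.0857686.
Correction k=3: B_{6}/6! · (f^{(5)}(31) − f^{(5)}(9)) = 1/30240 · (-2.61698e-08 − (-0.000150534)) = 4.97711e-09.
Partial sum through k=3: 0.0857686.
Correction k=4: B_{8}/8! · (f^{(7)}(31) − f^{(7)}(9)) = −1/1209600 · (-1.52498e-09 − (-0.000104073)) = -8.60379e-11.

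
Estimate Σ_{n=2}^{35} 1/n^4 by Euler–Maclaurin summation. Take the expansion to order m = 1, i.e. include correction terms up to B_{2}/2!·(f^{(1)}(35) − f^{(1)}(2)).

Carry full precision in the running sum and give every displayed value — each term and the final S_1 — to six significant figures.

S_1 ≈ 0.0833259

The integral term ∫_2^35 1/x^4 dx = 0.0416589.
Boundary: ½(f(2) + f(35)) = ½(0.0625000 + 6.66389e-07) = 0.0312503.
Running total after boundary: 0.0729092.
Correction k=1: B_{2}/2! · (f^{(1)}(35) − f^{(1)}(2)) = 1/12 · (-7.61587e-08 − (-0.125000)) = 0.0104167.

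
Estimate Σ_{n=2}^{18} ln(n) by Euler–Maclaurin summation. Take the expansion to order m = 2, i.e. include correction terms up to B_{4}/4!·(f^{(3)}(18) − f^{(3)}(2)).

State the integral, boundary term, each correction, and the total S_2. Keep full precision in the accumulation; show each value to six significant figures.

S_2 ≈ 36.3955

∫_2^18 ln(x) dx evaluates to 34.6404.
½[f(2) + f(18)] = ½[0.693147 + 2.89037] = 1.79176.
Integral + boundary = 36.4322.
Order-1 term: 1/12 · (0.0555556 − 0.500000) = -0.0370370.
After k=1: 36.3951.
Order-2 term: −1/720 · (0.000342936 − 0.250000) = 0.000346746.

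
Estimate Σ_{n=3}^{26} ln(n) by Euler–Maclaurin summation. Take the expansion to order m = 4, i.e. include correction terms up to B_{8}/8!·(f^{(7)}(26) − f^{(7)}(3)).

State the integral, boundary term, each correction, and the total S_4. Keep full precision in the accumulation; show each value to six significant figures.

S_4 ≈ 60.5686

Integral: ∫_3^26 ln(x) dx = 58.4147.
Endpoint term: (f(3) + f(26))/2 = (1.09861 + 3.25810)/2 = 2.17835.
Integral + boundary = 60.5930.
k=1: B_{2}/(2)! × [f^{(1)}(26) − f^{(1)}(3)] = 1/12 × (0.0384615 − 0.333333) = -0.0245726.
After k=1: 60.5685.
k=2: B_{4}/(4)! × [f^{(3)}(26) − f^{(3)}(3)] = −1/720 × (0.000113792 − 0.0740741) = 0.000102723.
After k=2: 60.5686.
k=3: B_{6}/(6)! × [f^{(5)}(26) − f^{(5)}(3)] = 1/30240 × (2.01997e-06 − 0.0987654) = -3.26599e-06.
After k=3: 60.5686.
k=4: B_{8}/(8)! × [f^{(7)}(26) − f^{(7)}(3)] = −1/1209600 × (8.96436e-08 − 0.329218) = 2.72171e-07.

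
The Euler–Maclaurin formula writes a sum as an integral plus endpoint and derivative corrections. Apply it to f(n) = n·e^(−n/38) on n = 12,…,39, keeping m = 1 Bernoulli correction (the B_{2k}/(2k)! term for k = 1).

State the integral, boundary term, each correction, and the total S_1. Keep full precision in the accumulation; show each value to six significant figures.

∫_12^39 x·e^(−x/38) dx evaluates to 337.047.
½[f(12) + f(39)] = ½[8.75056 + 13.9747] = 11.3626.
Integral + boundary = 348.409.
Order-1 term: 1/12 · (-0.00942960 − 0.498935) = -0.0423637.

S_1 ≈ 348.367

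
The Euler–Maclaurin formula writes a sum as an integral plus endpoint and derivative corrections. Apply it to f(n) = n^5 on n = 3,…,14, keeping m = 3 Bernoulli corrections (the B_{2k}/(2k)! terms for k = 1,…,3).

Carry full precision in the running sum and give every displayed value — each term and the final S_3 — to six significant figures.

Integral: ∫_3^14 x^5 dx = 1.25480e+06.
Boundary: ½(f(3) + f(14)) = ½(243.000 + 537824) = 269034.
So far: 1.52383e+06.
k=1: B_{2}/(2)! × [f^{(1)}(14) − f^{(1)}(3)] = 1/12 × (192080 − 405.000) = 15972.9.
Partial sum through k=1: 1.53981e+06.
k=2: B_{4}/(4)! × [f^{(3)}(14) − f^{(3)}(3)] = −1/720 × (11760.0 − 540.000) = -15.5833.
Partial sum through k=2: 1.53979e+06.
k=3: B_{6}/(6)! × [f^{(5)}(14) − f^{(5)}(3)] = 1/30240 × (120.000 − 120.000) = 0.00000.

S_3 ≈ 1.53979e+06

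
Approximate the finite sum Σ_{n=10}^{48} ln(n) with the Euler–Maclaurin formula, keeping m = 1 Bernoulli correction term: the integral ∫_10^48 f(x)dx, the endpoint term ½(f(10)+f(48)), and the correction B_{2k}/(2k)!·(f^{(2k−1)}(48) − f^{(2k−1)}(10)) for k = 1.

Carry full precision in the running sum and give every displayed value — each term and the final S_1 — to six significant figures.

S_1 ≈ 127.872

The integral term ∫_10^48 ln(x) dx = 124.792.
½[f(10) + f(48)] = ½[2.30259 + 3.87120] = 3.08689.
Integral + boundary = 127.879.
Correction k=1: B_{2}/2! · (f^{(1)}(48) − f^{(1)}(10)) = 1/12 · (0.0208333 − 0.100000) = -0.00659722.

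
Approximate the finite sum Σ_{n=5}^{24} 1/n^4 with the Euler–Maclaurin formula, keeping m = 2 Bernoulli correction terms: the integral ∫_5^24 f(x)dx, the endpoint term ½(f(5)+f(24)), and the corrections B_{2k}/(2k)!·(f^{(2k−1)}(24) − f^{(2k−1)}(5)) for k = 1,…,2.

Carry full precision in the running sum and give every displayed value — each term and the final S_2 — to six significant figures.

S_2 ≈ 0.00354855

Integral: ∫_5^24 1/x^4 dx = 0.00264255.
½[f(5) + f(24)] = ½[0.00160000 + 3.01408e-06] = 0.000801507.
So far: 0.00344406.
Order-1 term: 1/12 · (-5.02347e-07 − (-0.00128000)) = 0.000106625.
Partial sum through k=1: 0.00355069.
Order-2 term: −1/720 · (-2.61639e-08 − (-0.00153600)) = -2.13330e-06.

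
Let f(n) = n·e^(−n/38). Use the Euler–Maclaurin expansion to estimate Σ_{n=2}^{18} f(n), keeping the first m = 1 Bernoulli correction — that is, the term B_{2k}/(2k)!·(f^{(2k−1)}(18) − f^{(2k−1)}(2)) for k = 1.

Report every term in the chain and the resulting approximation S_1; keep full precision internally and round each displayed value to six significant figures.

S_1 ≈ 123.460

The integral term ∫_2^18 x·e^(−x/38) dx = 116.955.
Boundary: ½(f(2) + f(18)) = ½(1.89746 + 11.2087) = 6.55306.
Running total after boundary: 123.508.
k=1: B_{2}/(2)! × [f^{(1)}(18) − f^{(1)}(2)] = 1/12 × (0.327739 − 0.898796) = -0.0475881.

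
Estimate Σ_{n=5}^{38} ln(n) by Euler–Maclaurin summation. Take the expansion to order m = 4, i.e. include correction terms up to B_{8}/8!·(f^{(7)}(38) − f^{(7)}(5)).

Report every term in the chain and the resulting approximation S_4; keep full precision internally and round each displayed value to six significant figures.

∫_5^38 ln(x) dx evaluates to 97.1811.
½[f(5) + f(38)] = ½[1.60944 + 3.63759] = 2.62351.
Running total after boundary: 99.8046.
Correction k=1: B_{2}/2! · (f^{(1)}(38) − f^{(1)}(5)) = 1/12 · (0.0263158 − 0.200000) = -0.0144737.
After k=1: 99.7901.
Correction k=2: B_{4}/4! · (f^{(3)}(38) − f^{(3)}(5)) = −1/720 · (3.64485e-05 − 0.0160000) = 2.21716e-05.
After k=2: 99.7901.
Correction k=3: B_{6}/6! · (f^{(5)}(38) − f^{(5)}(5)) = 1/30240 · (3.02896e-07 − 0.00768000) = -2.53958e-07.
After k=3: 99.7901.
Correction k=4: B_{8}/8! · (f^{(7)}(38) − f^{(7)}(5)) = −1/1209600 · (6.29285e-09 − 0.00921600) = 7.61904e-09.

S_4 ≈ 99.7901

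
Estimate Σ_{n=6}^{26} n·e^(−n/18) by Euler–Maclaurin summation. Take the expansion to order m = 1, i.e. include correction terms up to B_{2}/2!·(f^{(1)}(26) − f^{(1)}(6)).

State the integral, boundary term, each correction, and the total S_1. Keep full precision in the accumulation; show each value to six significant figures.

S_1 ≈ 127.894

The integral term ∫_6^26 x·e^(−x/18) dx = 122.727.
Endpoint term: (f(6) + f(26))/2 = (4.29919 + 6.13280)/2 = 5.21600.
So far: 127.943.
Order-1 term: 1/12 · (-0.104834 − 0.477688) = -0.0485435.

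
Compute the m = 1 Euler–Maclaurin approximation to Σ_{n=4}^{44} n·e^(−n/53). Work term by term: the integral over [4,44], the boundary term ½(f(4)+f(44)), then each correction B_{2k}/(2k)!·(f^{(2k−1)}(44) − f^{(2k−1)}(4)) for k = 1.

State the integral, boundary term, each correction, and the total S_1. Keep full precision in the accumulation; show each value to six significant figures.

Integral: ∫_4^44 x·e^(−x/53) dx = 560.085.
Endpoint term: (f(4) + f(44))/2 = (3.70922 + 19.1825)/2 = 11.4459.
Running total after boundary: 571.531.
Correction k=1: B_{2}/2! · (f^{(1)}(44) − f^{(1)}(4)) = 1/12 · (0.0740321 − 0.857321) = -0.0652740.

S_1 ≈ 571.466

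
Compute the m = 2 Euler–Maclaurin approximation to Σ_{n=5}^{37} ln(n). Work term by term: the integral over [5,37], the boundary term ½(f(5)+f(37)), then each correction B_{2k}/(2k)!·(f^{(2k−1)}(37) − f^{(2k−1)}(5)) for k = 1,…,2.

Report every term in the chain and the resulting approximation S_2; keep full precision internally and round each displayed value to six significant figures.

The integral term ∫_5^37 ln(x) dx = 93.5568.
Endpoint term: (f(5) + f(37))/2 = (1.60944 + 3.61092)/2 = 2.61018.
So far: 96.1670.
Correction k=1: B_{2}/2! · (f^{(1)}(37) − f^{(1)}(5)) = 1/12 · (0.0270270 − 0.200000) = -0.0144144.
After k=1: 96.1525.
Correction k=2: B_{4}/4! · (f^{(3)}(37) − f^{(3)}(5)) = −1/720 · (3.94843e-05 − 0.0160000) = 2.21674e-05.

S_2 ≈ 96.1526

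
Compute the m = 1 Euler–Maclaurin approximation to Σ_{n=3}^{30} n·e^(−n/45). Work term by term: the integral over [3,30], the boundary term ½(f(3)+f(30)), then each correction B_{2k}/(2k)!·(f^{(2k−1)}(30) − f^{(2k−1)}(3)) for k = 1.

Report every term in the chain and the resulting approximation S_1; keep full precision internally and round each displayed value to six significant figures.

Integral: ∫_3^30 x·e^(−x/45) dx = 287.912.
½[f(3) + f(30)] = ½[2.80652 + 15.4025] = 9.10452.
Running total after boundary: 297.017.
k=1: B_{2}/(2)! × [f^{(1)}(30) − f^{(1)}(3)] = 1/12 × (0.171139 − 0.873140) = -0.0585001.

S_1 ≈ 296.958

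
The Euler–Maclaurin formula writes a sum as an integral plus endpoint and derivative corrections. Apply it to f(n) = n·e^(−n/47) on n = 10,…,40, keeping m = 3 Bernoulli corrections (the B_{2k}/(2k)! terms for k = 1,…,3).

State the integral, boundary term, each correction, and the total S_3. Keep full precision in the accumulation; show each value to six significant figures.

The integral term ∫_10^40 x·e^(−x/47) dx = 419.716.
½[f(10) + f(40)] = ½[8.08345 + 17.0784] = 12.5809.
So far: 432.297.
Order-1 term: 1/12 · (0.0635899 − 0.636357) = -0.0477306.
Running total after k=1: 432.249.
Order-2 term: −1/720 · (0.000415351 − 0.00101994) = 8.39707e-07.
Running total after k=2: 432.249.
Order-3 term: 1/30240 · (3.63022e-07 − 7.93031e-07) = -1.42199e-11.

S_3 ≈ 432.249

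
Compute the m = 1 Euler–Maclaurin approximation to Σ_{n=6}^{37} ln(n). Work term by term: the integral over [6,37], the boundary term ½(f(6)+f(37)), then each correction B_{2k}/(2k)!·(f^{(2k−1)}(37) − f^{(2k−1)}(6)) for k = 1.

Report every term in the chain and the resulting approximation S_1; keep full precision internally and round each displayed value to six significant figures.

S_1 ≈ 94.5431

∫_6^37 ln(x) dx evaluates to 91.8534.
½[f(6) + f(37)] = ½[1.79176 + 3.61092] = 2.70134.
So far: 94.5547.
k=1: B_{2}/(2)! × [f^{(1)}(37) − f^{(1)}(6)] = 1/12 × (0.0270270 − 0.166667) = -0.0116366.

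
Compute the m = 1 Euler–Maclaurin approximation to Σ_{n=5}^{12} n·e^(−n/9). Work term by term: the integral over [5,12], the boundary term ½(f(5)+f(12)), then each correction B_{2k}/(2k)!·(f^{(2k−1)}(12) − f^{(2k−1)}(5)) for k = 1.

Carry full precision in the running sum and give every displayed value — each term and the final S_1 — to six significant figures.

S_1 ≈ 25.4605

∫_5^12 x·e^(−x/9) dx evaluates to 22.4731.
Boundary: ½(f(5) + f(12)) = ½(2.86877 + 3.16317) = 3.01597.
Running total after boundary: 25.4890.
Correction k=1: B_{2}/2! · (f^{(1)}(12) − f^{(1)}(5)) = 1/12 · (-0.0878657 − 0.255002) = -0.0285723.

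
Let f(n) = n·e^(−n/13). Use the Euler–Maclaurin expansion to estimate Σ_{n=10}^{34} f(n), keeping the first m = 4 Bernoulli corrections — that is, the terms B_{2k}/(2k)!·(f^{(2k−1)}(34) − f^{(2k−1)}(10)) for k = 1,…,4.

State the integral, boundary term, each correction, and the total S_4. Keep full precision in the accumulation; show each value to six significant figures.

The integral term ∫_10^34 x·e^(−x/13) dx = 93.8591.
½[f(10) + f(34)] = ½[4.63369 + 2.48675] = 3.56022.
Running total after boundary: 97.4193.
k=1: B_{2}/(2)! × [f^{(1)}(34) − f^{(1)}(10)] = 1/12 × (-0.118149 − 0.106931) = -0.0187567.
After k=1: 97.4006.
k=2: B_{4}/(4)! × [f^{(3)}(34) − f^{(3)}(10)] = −1/720 × (0.000166453 − 0.00611639) = 8.26380e-06.
After k=2: 97.4006.
k=3: B_{6}/(6)! × [f^{(5)}(34) − f^{(5)}(10)] = 1/30240 × (6.10658e-06 − 6.86394e-05) = -2.06788e-09.
After k=3: 97.4006.
k=4: B_{8}/(8)! × [f^{(7)}(34) − f^{(7)}(10)] = −1/1209600 × (6.64392e-08 − 5.98148e-07) = 4.39574e-13.

S_4 ≈ 97.4006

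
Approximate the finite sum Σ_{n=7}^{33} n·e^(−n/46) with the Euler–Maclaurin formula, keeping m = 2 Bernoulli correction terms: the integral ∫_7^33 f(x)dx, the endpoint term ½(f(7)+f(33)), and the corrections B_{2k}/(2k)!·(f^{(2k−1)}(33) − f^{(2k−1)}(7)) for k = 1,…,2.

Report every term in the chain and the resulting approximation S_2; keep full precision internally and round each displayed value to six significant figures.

∫_7^33 x·e^(−x/46) dx evaluates to 320.371.
Boundary: ½(f(7) + f(33)) = ½(6.01187 + 16.1048) = 11.0583.
So far: 331.429.
Correction k=1: B_{2}/2! · (f^{(1)}(33) − f^{(1)}(7)) = 1/12 · (0.137920 − 0.728146) = -0.0491855.
Partial sum through k=1: 331.380.
Correction k=2: B_{4}/4! · (f^{(3)}(33) − f^{(3)}(7)) = −1/720 · (0.000526450 − 0.00115587) = 8.74197e-07.

S_2 ≈ 331.380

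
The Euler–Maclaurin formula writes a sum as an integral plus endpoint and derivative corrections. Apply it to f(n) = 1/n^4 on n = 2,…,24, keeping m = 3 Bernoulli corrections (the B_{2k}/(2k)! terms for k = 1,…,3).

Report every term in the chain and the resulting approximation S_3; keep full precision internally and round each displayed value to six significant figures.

S_3 ≈ 0.0824426

Integral: ∫_2^24 1/x^4 dx = 0.0416426.
Endpoint term: (f(2) + f(24))/2 = (0.0625000 + 3.01408e-06)/2 = 0.0312515.
So far: 0.0728941.
Order-1 term: 1/12 · (-5.02347e-07 − (-0.125000)) = 0.0104166.
Running total after k=1: 0.0833107.
Order-2 term: −1/720 · (-2.61639e-08 − (-0.937500)) = -0.00130208.
Running total after k=2: 0.0820086.
Order-3 term: 1/30240 · (-2.54371e-09 − (-13.1250)) = 0.000434028.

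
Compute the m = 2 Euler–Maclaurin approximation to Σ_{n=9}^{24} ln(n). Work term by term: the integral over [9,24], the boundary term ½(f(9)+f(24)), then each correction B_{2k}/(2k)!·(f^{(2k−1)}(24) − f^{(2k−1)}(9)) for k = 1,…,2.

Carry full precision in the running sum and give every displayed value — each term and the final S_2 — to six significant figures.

S_2 ≈ 44.1801

The integral term ∫_9^24 ln(x) dx = 41.4983.
½[f(9) + f(24)] = ½[2.19722 + 3.17805] = 2.68764.
So far: 44.1859.
Order-1 term: 1/12 · (0.0416667 − 0.111111) = -0.00578704.
Running total after k=1: 44.1801.
Order-2 term: −1/720 · (0.000144676 − 0.00274348) = 3.60946e-06.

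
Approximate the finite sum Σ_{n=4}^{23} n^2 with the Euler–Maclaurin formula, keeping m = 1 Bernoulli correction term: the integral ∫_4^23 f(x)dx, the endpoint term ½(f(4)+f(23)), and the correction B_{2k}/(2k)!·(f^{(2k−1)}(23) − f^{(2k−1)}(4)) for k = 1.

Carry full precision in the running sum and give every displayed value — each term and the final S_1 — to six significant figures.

S_1 ≈ 4310.00

∫_4^23 x^2 dx evaluates to 4034.33.
½[f(4) + f(23)] = ½[16.0000 + 529.000] = 272.500.
So far: 4306.83.
k=1: B_{2}/(2)! × [f^{(1)}(23) − f^{(1)}(4)] = 1/12 × (46.0000 − 8.00000) = 3.16667.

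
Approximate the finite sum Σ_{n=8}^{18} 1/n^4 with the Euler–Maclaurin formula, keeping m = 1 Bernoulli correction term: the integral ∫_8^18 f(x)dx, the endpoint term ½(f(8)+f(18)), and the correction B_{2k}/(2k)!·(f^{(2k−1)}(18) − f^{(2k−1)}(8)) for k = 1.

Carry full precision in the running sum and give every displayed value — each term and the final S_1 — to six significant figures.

∫_8^18 1/x^4 dx evaluates to 0.000593886.
Boundary: ½(f(8) + f(18)) = ½(0.000244141 + 9.52599e-06) = 0.000126833.
So far: 0.000720719.
k=1: B_{2}/(2)! × [f^{(1)}(18) − f^{(1)}(8)] = 1/12 × (-2.11689e-06 − (-0.000122070)) = 9.99612e-06.

S_1 ≈ 0.000730715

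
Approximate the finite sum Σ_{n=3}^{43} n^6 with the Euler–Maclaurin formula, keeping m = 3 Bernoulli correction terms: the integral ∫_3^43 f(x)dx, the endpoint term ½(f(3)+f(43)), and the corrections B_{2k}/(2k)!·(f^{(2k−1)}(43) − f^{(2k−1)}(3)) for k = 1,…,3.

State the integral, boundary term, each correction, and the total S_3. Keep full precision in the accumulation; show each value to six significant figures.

S_3 ≈ 4.20654e+10

Integral: ∫_3^43 x^6 dx = 3.88312e+10.
½[f(3) + f(43)] = ½[729.000 + 6.32136e+09] = 3.16068e+09.
Running total after boundary: 4.19919e+10.
Correction k=1: B_{2}/2! · (f^{(1)}(43) − f^{(1)}(3)) = 1/12 · (8.82051e+08 − 1458.00) = 7.35041e+07.
After k=1: 4.20654e+10.
Correction k=2: B_{4}/4! · (f^{(3)}(43) − f^{(3)}(3)) = −1/720 · (9.54084e+06 − 3240.00) = -13246.7.
After k=2: 4.20654e+10.
Correction k=3: B_{6}/6! · (f^{(5)}(43) − f^{(5)}(3)) = 1/30240 · (30960.0 − 2160.00) = 0.952381.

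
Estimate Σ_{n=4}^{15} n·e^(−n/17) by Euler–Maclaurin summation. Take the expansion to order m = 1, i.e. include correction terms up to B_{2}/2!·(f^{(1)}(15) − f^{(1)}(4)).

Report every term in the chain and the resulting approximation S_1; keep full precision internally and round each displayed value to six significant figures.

S_1 ≈ 61.6771

Integral: ∫_4^15 x·e^(−x/17) dx = 57.0392.
Boundary: ½(f(4) + f(15)) = ½(3.16135 + 6.20712) = 4.68424.
Running total after boundary: 61.7234.
Order-1 term: 1/12 · (0.0486833 − 0.604376) = -0.0463078.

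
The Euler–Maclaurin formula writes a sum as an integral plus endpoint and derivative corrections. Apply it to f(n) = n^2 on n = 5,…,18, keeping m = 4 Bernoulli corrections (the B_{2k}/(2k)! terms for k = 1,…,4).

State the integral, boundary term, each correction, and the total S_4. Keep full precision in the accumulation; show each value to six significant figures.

∫_5^18 x^2 dx evaluates to 1902.33.
½[f(5) + f(18)] = ½[25.0000 + 324.000] = 174.500.
Running total after boundary: 2076.83.
Order-1 term: 1/12 · (36.0000 − 10.0000) = 2.16667.
After k=1: 2079.00.
Order-2 term: −1/720 · (0.00000 − 0.00000) = 0.00000.
After k=2: 2079.00.
Order-3 term: 1/30240 · (0.00000 − 0.00000) = 0.00000.
After k=3: 2079.00.
Order-4 term: −1/1209600 · (0.00000 − 0.00000) = 0.00000.

S_4 ≈ 2079.00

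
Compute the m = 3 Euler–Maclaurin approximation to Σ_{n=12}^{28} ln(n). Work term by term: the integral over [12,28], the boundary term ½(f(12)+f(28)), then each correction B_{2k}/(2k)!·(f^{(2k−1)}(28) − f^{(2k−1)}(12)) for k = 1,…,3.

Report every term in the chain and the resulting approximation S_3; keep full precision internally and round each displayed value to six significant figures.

S_3 ≈ 50.3874

Integral: ∫_12^28 ln(x) dx = 47.4828.
Endpoint term: (f(12) + f(28))/2 = (2.48491 + 3.33220)/2 = 2.90856.
So far: 50.3914.
k=1: B_{2}/(2)! × [f^{(1)}(28) − f^{(1)}(12)] = 1/12 × (0.0357143 − 0.0833333) = -0.00396825.
After k=1: 50.3874.
k=2: B_{4}/(4)! × [f^{(3)}(28) − f^{(3)}(12)] = −1/720 × (9.11079e-05 − 0.00115741) = 1.48097e-06.
After k=2: 50.3874.
k=3: B_{6}/(6)! × [f^{(5)}(28) − f^{(5)}(12)] = 1/30240 × (1.39451e-06 − 9.64506e-05) = -3.14339e-09.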